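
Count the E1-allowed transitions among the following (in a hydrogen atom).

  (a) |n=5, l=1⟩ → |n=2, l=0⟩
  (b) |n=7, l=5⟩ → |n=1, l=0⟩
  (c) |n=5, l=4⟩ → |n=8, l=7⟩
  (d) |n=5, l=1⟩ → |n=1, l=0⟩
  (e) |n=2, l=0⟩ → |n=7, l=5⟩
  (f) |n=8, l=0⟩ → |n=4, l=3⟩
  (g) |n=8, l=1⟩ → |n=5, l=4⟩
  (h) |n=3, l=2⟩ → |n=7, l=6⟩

2

(a) allowed
(b) forbidden — Δl = -5 (E1 requires Δl = ±1)
(c) forbidden — Δl = +3 (E1 requires Δl = ±1)
(d) allowed
(e) forbidden — Δl = +5 (E1 requires Δl = ±1)
(f) forbidden — Δl = +3 (E1 requires Δl = ±1)
(g) forbidden — Δl = +3 (E1 requires Δl = ±1)
(h) forbidden — Δl = +4 (E1 requires Δl = ±1)
Total allowed: 2 of 8.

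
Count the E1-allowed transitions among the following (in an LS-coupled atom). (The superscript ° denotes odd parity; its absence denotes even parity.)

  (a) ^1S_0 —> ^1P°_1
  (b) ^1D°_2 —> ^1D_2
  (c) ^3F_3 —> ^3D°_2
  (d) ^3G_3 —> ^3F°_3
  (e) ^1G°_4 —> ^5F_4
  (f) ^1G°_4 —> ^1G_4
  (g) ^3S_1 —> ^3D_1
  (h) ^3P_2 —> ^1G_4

5

(a) allowed
(b) allowed
(c) allowed
(d) allowed
(e) forbidden (ΔS fails)
(f) allowed
(g) forbidden (parity, ΔL fail)
(h) forbidden (parity, ΔS, ΔL, ΔJ fail)
Total allowed: 5 of 8.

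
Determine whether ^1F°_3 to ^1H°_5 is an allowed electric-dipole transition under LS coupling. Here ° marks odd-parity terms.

forbidden

Initial level: S=0, L=3, J=3, parity odd. Final level: S=0, L=5, J=5, parity odd.
Parity must change: odd → odd — fails.
ΔS = 0: S: 0 → 0 — passes.
ΔL = 0, ±1 (not L=0↔0): L: 3 → 5, ΔL = +2 — fails.
ΔJ = 0, ±1 (not J=0↔0): J: 3 → 5, ΔJ = +2 — fails.
Rule(s) violated: parity, ΔL, ΔJ.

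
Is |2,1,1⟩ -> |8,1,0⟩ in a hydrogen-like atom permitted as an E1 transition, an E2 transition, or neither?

E2

Δl = 1 − 1 = +0; l_i + l_f = 2.
Δm_l = -1.
E1 (Δl = ±1, |Δm_l| ≤ 1): not satisfied.
E2 (Δl = 0,±2, l_i+l_f ≥ 2, |Δm_l| ≤ 2): satisfied.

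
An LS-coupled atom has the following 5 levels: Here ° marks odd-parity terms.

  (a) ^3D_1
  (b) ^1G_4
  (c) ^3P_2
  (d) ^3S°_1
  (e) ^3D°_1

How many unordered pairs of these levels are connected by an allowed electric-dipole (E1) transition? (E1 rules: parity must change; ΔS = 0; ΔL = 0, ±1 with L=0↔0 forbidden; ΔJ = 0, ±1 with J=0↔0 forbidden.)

(a)–(b): forbidden (parity, ΔS, ΔL, ΔJ).
(a)–(c): forbidden (parity).
(a)–(d): forbidden (ΔL).
(a)–(e): allowed.
(b)–(c): forbidden (parity, ΔS, ΔL, ΔJ).
(b)–(d): forbidden (ΔS, ΔL, ΔJ).
(b)–(e): forbidden (ΔS, ΔL, ΔJ).
(c)–(d): allowed.
(c)–(e): allowed.
(d)–(e): forbidden (parity, ΔL).
Allowed pairs: 3 of 10.

3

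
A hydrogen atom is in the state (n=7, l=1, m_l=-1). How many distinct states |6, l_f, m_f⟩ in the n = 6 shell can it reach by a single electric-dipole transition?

E1 requires Δl = ±1, so l_f ∈ {0, 2}; with 0 ≤ l_f ≤ n_f−1 = 5, the allowed l_f values are {0, 2}.
For l_f = 0: m_f ∈ {m_i−1, m_i, m_i+1} ∩ [−0, 0] = {0} → 1 state.
For l_f = 2: m_f ∈ {m_i−1, m_i, m_i+1} ∩ [−2, 2] = {-2, -1, 0} → 3 states.
Total: 4.

4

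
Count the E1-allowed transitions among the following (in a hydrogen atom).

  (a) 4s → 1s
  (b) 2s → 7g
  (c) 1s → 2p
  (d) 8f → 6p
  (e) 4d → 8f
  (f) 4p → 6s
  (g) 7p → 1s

4

(a) forbidden — Δl = +0 (E1 requires Δl = ±1)
(b) forbidden — Δl = +4 (E1 requires Δl = ±1)
(c) allowed
(d) forbidden — Δl = -2 (E1 requires Δl = ±1)
(e) allowed
(f) allowed
(g) allowed
Total allowed: 4 of 7.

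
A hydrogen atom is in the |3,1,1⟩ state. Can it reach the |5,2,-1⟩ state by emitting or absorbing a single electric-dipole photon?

forbidden

Δl = 2 − 1 = +1; the E1 rule Δl = ±1 is passes.
m_l: 1 → -1 (Δm_l = -2). |Δm_l| ≤ 1 fails.
The transition is electric-dipole forbidden.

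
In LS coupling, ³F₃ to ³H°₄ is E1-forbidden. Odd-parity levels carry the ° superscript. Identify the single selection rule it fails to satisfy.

Initial level: S=1, L=3, J=3, parity even. Final level: S=1, L=5, J=4, parity odd.
ΔJ = 0, ±1 (not J=0↔0): J: 3 → 4, ΔJ = +1 — ✓.
ΔL = 0, ±1 (not L=0↔0): L: 3 → 5, ΔL = +2 — ✗.
Parity must change: even → odd — ✓.
ΔS = 0: S: 1 → 1 — ✓.

the ΔL = 0, ±1 rule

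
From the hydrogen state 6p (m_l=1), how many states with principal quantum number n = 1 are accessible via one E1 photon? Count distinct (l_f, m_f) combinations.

E1 requires Δl = ±1, so l_f ∈ {0, 2}; with 0 ≤ l_f ≤ n_f−1 = 0, the allowed l_f values are {0}.
For l_f = 0: m_f ∈ {m_i−1, m_i, m_i+1} ∩ [−0, 0] = {0} → 1 state.
Total: 1.

1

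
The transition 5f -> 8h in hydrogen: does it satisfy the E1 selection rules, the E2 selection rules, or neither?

E2

Δl = 5 − 3 = +2; l_i + l_f = 8.
E1 (Δl = ±1): not satisfied.
E2 (Δl = 0,±2, l_i+l_f ≥ 2): satisfied.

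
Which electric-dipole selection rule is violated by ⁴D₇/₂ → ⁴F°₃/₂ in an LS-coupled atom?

Initial level: S=3/2, L=2, J=7/2, parity even. Final level: S=3/2, L=3, J=3/2, parity odd.
ΔL = 0, ±1 (not L=0↔0): L: 2 → 3, ΔL = +1 — passes.
ΔS = 0: S: 3/2 → 3/2 — passes.
ΔJ = 0, ±1 (not J=0↔0): J: 7/2 → 3/2, ΔJ = -2 — fails.
Parity must change: even → odd — passes.

the ΔJ = 0, ±1 rule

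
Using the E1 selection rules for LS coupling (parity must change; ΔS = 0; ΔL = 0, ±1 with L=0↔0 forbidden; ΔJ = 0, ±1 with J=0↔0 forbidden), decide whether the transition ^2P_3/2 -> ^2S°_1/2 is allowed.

allowed

Parity must change: even → odd — satisfied.
ΔS = 0: S: 1/2 → 1/2 — satisfied.
ΔL = 0, ±1 (not L=0↔0): L: 1 → 0, ΔL = -1 — satisfied.
ΔJ = 0, ±1 (not J=0↔0): J: 3/2 → 1/2, ΔJ = -1 — satisfied.
All four E1 rules are satisfied.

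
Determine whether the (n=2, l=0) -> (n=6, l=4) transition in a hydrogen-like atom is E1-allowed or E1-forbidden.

forbidden

l: 0 → 4 (Δl = +4). Δl = ±1 fails.
The transition is electric-dipole forbidden.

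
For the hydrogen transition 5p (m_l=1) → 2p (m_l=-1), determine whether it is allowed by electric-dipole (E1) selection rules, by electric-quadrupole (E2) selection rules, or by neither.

E2

Δl = 1 − 1 = +0; l_i + l_f = 2.
Δm_l = -2.
E1 (Δl = ±1, |Δm_l| ≤ 1): not satisfied.
E2 (Δl = 0,±2, l_i+l_f ≥ 2, |Δm_l| ≤ 2): satisfied.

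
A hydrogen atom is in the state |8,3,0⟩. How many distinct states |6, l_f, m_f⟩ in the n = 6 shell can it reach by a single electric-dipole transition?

6

E1 requires Δl = ±1, so l_f ∈ {2, 4}; with 0 ≤ l_f ≤ n_f−1 = 5, the allowed l_f values are {2, 4}.
For l_f = 2: m_f ∈ {m_i−1, m_i, m_i+1} ∩ [−2, 2] = {-1, 0, 1} → 3 states.
For l_f = 4: m_f ∈ {m_i−1, m_i, m_i+1} ∩ [−4, 4] = {-1, 0, 1} → 3 states.
Total: 6.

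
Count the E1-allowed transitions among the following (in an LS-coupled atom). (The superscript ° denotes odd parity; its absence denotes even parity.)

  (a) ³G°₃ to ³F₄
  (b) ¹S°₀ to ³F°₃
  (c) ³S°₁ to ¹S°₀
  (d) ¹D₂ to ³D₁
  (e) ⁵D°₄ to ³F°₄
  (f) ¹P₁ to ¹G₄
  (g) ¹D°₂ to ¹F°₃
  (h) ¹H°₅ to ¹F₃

(a) allowed
(b) forbidden (parity, ΔS, ΔL, ΔJ fail)
(c) forbidden (parity, ΔS, ΔL fail)
(d) forbidden (parity, ΔS fail)
(e) forbidden (parity, ΔS fail)
(f) forbidden (parity, ΔL, ΔJ fail)
(g) forbidden (parity fails)
(h) forbidden (ΔL, ΔJ fail)
Total allowed: 1 of 8.

1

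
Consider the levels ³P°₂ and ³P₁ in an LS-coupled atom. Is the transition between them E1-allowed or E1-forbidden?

ΔL = 0, ±1 (not L=0↔0): L: 1 → 1, ΔL = +0 — ✓.
ΔS = 0: S: 1 → 1 — ✓.
ΔJ = 0, ±1 (not J=0↔0): J: 2 → 1, ΔJ = -1 — ✓.
Parity must change: odd → even — ✓.
All four E1 rules are satisfied.

allowed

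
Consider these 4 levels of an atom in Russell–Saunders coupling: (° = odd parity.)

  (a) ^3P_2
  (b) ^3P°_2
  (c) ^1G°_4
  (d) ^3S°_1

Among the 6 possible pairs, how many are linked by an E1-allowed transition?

(a)–(b): allowed.
(a)–(c): forbidden (ΔS, ΔL, ΔJ).
(a)–(d): allowed.
(b)–(c): forbidden (parity, ΔS, ΔL, ΔJ).
(b)–(d): forbidden (parity).
(c)–(d): forbidden (parity, ΔS, ΔL, ΔJ).
Allowed pairs: 2 of 6.

2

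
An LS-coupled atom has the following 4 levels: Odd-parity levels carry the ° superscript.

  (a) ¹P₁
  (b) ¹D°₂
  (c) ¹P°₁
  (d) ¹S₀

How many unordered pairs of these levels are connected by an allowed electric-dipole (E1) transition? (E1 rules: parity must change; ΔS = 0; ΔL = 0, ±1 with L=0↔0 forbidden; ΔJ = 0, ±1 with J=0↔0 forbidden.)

(a)–(b): allowed.
(a)–(c): allowed.
(a)–(d): forbidden (parity).
(b)–(c): forbidden (parity).
(b)–(d): forbidden (ΔL, ΔJ).
(c)–(d): allowed.
Allowed pairs: 3 of 6.

3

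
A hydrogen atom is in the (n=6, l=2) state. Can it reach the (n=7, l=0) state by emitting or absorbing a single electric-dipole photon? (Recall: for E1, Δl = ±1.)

l: 2 → 0 (Δl = -2). Δl = ±1 fails.
The transition is electric-dipole forbidden.

forbidden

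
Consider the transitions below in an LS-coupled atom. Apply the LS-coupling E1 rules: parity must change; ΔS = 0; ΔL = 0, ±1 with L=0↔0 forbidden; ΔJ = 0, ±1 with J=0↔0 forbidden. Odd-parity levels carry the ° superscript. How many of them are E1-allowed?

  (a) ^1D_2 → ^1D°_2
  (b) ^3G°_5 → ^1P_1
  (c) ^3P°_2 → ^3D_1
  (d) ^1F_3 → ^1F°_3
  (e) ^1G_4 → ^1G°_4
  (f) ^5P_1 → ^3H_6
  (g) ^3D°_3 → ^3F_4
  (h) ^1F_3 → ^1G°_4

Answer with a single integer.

6

(a) allowed
(b) forbidden (ΔS, ΔL, ΔJ fail)
(c) allowed
(d) allowed
(e) allowed
(f) forbidden (parity, ΔS, ΔL, ΔJ fail)
(g) allowed
(h) allowed
Total allowed: 6 of 8.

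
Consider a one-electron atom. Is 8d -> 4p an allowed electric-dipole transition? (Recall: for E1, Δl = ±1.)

Initial l = 2, final l = 1, so Δl = -1. E1 requires Δl = ±1: ok.
All E1 selection rules are satisfied.

allowed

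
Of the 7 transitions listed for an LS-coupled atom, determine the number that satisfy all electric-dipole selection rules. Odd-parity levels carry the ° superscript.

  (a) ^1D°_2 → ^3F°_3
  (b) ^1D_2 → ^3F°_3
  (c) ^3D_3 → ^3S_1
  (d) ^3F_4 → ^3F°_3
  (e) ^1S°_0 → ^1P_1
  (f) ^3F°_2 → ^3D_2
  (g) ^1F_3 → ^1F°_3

(a) forbidden (parity, ΔS fail)
(b) forbidden (ΔS fails)
(c) forbidden (parity, ΔL, ΔJ fail)
(d) allowed
(e) allowed
(f) allowed
(g) allowed
Total allowed: 4 of 7.

4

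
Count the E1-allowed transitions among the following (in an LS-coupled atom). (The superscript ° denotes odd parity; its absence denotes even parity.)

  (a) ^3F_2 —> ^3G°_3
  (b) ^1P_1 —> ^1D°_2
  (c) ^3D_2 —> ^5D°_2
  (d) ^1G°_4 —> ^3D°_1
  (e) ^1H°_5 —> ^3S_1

2

(a) allowed
(b) allowed
(c) forbidden (ΔS fails)
(d) forbidden (parity, ΔS, ΔL, ΔJ fail)
(e) forbidden (ΔS, ΔL, ΔJ fail)
Total allowed: 2 of 5.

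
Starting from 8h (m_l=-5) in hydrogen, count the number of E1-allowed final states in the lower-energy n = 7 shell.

4

E1 requires Δl = ±1, so l_f ∈ {4, 6}; with 0 ≤ l_f ≤ n_f−1 = 6, the allowed l_f values are {4, 6}.
For l_f = 4: m_f ∈ {m_i−1, m_i, m_i+1} ∩ [−4, 4] = {-4} → 1 state.
For l_f = 6: m_f ∈ {m_i−1, m_i, m_i+1} ∩ [−6, 6] = {-6, -5, -4} → 3 states.
Total: 4.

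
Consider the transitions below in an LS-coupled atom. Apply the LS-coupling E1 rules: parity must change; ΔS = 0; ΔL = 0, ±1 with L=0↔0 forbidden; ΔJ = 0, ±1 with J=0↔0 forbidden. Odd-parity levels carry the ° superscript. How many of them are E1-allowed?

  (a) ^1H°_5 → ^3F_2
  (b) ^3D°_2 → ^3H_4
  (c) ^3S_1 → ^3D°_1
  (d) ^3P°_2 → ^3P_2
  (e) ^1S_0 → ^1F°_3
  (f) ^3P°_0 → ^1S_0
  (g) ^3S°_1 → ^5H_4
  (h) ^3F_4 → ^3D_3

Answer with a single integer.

1

(a) forbidden (ΔS, ΔL, ΔJ fail)
(b) forbidden (ΔL, ΔJ fail)
(c) forbidden (ΔL fails)
(d) allowed
(e) forbidden (ΔL, ΔJ fail)
(f) forbidden (ΔS, ΔJ fail)
(g) forbidden (ΔS, ΔL, ΔJ fail)
(h) forbidden (parity fails)
Total allowed: 1 of 8.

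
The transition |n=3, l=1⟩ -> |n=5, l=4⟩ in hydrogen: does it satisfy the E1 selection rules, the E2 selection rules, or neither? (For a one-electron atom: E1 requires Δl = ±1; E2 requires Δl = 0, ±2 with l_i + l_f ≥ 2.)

Δl = 4 − 1 = +3; l_i + l_f = 5.
E1 (Δl = ±1): not satisfied.
E2 (Δl = 0,±2, l_i+l_f ≥ 2): not satisfied.

neither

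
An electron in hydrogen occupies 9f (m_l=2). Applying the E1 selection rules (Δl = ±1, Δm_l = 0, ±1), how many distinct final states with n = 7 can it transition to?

E1 requires Δl = ±1, so l_f ∈ {2, 4}; with 0 ≤ l_f ≤ n_f−1 = 6, the allowed l_f values are {2, 4}.
For l_f = 2: m_f ∈ {m_i−1, m_i, m_i+1} ∩ [−2, 2] = {1, 2} → 2 states.
For l_f = 4: m_f ∈ {m_i−1, m_i, m_i+1} ∩ [−4, 4] = {1, 2, 3} → 3 states.
Total: 5.

5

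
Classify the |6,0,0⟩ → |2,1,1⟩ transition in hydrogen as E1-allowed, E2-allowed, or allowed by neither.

Δl = 1 − 0 = +1; l_i + l_f = 1.
Δm_l = +1.
E1 (Δl = ±1, |Δm_l| ≤ 1): satisfied.
E2 (Δl = 0,±2, l_i+l_f ≥ 2, |Δm_l| ≤ 2): not satisfied.

E1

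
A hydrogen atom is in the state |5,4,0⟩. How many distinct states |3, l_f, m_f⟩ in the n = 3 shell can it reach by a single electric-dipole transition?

0

E1 requires l_f ∈ {3, 5}, but neither lies in [0, 2], so no final state is reachable.
Total: 0.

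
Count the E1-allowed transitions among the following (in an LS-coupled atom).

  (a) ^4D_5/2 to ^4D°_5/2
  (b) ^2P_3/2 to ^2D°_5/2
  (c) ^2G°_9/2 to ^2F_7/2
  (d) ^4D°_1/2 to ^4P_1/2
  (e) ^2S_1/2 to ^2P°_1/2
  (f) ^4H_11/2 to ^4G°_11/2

6

(a) allowed
(b) allowed
(c) allowed
(d) allowed
(e) allowed
(f) allowed
Total allowed: 6 of 6.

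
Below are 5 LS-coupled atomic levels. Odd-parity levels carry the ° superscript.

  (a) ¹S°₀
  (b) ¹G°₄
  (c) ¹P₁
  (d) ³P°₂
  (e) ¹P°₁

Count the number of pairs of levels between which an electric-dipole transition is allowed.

2

(a)–(b): forbidden (parity, ΔL, ΔJ).
(a)–(c): allowed.
(a)–(d): forbidden (parity, ΔS, ΔJ).
(a)–(e): forbidden (parity).
(b)–(c): forbidden (ΔL, ΔJ).
(b)–(d): forbidden (parity, ΔS, ΔL, ΔJ).
(b)–(e): forbidden (parity, ΔL, ΔJ).
(c)–(d): forbidden (ΔS).
(c)–(e): allowed.
(d)–(e): forbidden (parity, ΔS).
Allowed pairs: 2 of 10.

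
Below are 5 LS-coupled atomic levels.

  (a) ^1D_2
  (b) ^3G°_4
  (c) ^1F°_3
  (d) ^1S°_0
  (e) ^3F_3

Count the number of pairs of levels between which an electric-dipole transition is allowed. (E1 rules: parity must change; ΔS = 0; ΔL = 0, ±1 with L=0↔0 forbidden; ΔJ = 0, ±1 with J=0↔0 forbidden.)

(a)–(b): forbidden (ΔS, ΔL, ΔJ).
(a)–(c): allowed.
(a)–(d): forbidden (ΔL, ΔJ).
(a)–(e): forbidden (parity, ΔS).
(b)–(c): forbidden (parity, ΔS).
(b)–(d): forbidden (parity, ΔS, ΔL, ΔJ).
(b)–(e): allowed.
(c)–(d): forbidden (parity, ΔL, ΔJ).
(c)–(e): forbidden (ΔS).
(d)–(e): forbidden (ΔS, ΔL, ΔJ).
Allowed pairs: 2 of 10.

2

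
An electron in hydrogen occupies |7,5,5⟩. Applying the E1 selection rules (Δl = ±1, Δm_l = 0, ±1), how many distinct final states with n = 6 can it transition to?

E1 requires Δl = ±1, so l_f ∈ {4, 6}; with 0 ≤ l_f ≤ n_f−1 = 5, the allowed l_f values are {4}.
For l_f = 4: m_f ∈ {m_i−1, m_i, m_i+1} ∩ [−4, 4] = {4} → 1 state.
Total: 1.

1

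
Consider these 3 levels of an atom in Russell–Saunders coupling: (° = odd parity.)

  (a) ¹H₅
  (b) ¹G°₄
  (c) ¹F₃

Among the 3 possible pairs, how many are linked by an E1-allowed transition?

2

(a)–(b): allowed.
(a)–(c): forbidden (parity, ΔL, ΔJ).
(b)–(c): allowed.
Allowed pairs: 2 of 3.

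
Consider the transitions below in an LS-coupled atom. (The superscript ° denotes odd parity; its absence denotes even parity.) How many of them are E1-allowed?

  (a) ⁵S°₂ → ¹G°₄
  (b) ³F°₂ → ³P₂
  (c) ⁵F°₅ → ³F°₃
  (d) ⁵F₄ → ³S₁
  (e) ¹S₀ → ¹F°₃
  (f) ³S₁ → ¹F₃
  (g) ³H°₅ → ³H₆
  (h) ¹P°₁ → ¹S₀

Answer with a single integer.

(a) forbidden (parity, ΔS, ΔL, ΔJ fail)
(b) forbidden (ΔL fails)
(c) forbidden (parity, ΔS, ΔJ fail)
(d) forbidden (parity, ΔS, ΔL, ΔJ fail)
(e) forbidden (ΔL, ΔJ fail)
(f) forbidden (parity, ΔS, ΔL, ΔJ fail)
(g) allowed
(h) allowed
Total allowed: 2 of 8.

2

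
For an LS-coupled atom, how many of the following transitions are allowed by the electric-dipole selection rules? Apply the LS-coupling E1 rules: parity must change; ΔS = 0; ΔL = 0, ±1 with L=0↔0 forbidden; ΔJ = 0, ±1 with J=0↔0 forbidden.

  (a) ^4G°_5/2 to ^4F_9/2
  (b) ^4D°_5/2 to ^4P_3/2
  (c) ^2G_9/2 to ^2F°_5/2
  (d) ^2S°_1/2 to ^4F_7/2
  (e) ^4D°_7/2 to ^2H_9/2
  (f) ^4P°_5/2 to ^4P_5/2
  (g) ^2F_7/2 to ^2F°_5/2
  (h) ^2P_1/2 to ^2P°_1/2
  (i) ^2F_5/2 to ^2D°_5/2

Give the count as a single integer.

5

(a) forbidden (ΔJ fails)
(b) allowed
(c) forbidden (ΔJ fails)
(d) forbidden (ΔS, ΔL, ΔJ fail)
(e) forbidden (ΔS, ΔL fail)
(f) allowed
(g) allowed
(h) allowed
(i) allowed
Total allowed: 5 of 9.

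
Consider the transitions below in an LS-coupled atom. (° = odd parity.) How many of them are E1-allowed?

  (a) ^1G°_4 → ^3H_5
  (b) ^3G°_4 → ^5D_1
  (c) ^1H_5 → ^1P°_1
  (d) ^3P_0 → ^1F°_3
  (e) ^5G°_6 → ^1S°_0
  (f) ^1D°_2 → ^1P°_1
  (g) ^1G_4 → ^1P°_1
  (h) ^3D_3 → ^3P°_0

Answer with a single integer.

0

(a) forbidden (ΔS fails)
(b) forbidden (ΔS, ΔL, ΔJ fail)
(c) forbidden (ΔL, ΔJ fail)
(d) forbidden (ΔS, ΔL, ΔJ fail)
(e) forbidden (parity, ΔS, ΔL, ΔJ fail)
(f) forbidden (parity fails)
(g) forbidden (ΔL, ΔJ fail)
(h) forbidden (ΔJ fails)
Total allowed: 0 of 8.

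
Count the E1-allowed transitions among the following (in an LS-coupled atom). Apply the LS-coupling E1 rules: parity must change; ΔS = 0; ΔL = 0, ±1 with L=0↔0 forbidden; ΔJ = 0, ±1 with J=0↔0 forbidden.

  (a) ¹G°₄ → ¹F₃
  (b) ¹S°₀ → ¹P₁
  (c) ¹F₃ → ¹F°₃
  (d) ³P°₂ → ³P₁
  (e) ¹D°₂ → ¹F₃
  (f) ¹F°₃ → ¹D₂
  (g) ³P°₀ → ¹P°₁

6

(a) allowed
(b) allowed
(c) allowed
(d) allowed
(e) allowed
(f) allowed
(g) forbidden (parity, ΔS fail)
Total allowed: 6 of 7.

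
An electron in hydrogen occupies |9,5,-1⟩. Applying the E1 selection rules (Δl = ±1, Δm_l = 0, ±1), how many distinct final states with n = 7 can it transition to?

E1 requires Δl = ±1, so l_f ∈ {4, 6}; with 0 ≤ l_f ≤ n_f−1 = 6, the allowed l_f values are {4, 6}.
For l_f = 4: m_f ∈ {m_i−1, m_i, m_i+1} ∩ [−4, 4] = {-2, -1, 0} → 3 states.
For l_f = 6: m_f ∈ {m_i−1, m_i, m_i+1} ∩ [−6, 6] = {-2, -1, 0} → 3 states.
Total: 6.

6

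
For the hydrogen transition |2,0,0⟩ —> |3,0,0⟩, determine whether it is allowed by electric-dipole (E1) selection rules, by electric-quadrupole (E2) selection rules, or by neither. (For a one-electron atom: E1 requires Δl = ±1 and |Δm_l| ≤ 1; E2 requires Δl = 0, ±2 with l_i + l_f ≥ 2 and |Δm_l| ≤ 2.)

neither

Δl = 0 − 0 = +0; l_i + l_f = 0.
Δm_l = +0.
E1 (Δl = ±1, |Δm_l| ≤ 1): not satisfied.
E2 (Δl = 0,±2, l_i+l_f ≥ 2, |Δm_l| ≤ 2): not satisfied.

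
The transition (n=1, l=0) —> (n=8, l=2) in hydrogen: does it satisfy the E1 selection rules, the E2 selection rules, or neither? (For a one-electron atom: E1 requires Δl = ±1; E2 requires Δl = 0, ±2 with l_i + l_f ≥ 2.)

Δl = 2 − 0 = +2; l_i + l_f = 2.
E1 (Δl = ±1): not satisfied.
E2 (Δl = 0,±2, l_i+l_f ≥ 2): satisfied.

E2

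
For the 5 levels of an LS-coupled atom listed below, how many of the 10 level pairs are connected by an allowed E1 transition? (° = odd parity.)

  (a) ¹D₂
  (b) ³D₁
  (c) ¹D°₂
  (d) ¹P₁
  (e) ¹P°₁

4

(a)–(b): forbidden (parity, ΔS).
(a)–(c): allowed.
(a)–(d): forbidden (parity).
(a)–(e): allowed.
(b)–(c): forbidden (ΔS).
(b)–(d): forbidden (parity, ΔS).
(b)–(e): forbidden (ΔS).
(c)–(d): allowed.
(c)–(e): forbidden (parity).
(d)–(e): allowed.
Allowed pairs: 4 of 10.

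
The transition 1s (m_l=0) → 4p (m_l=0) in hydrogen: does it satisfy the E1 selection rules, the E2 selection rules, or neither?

E1

Δl = 1 − 0 = +1; l_i + l_f = 1.
Δm_l = +0.
E1 (Δl = ±1, |Δm_l| ≤ 1): satisfied.
E2 (Δl = 0,±2, l_i+l_f ≥ 2, |Δm_l| ≤ 2): not satisfied.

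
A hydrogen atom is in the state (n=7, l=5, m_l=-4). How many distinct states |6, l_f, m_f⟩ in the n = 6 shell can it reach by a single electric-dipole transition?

2

E1 requires Δl = ±1, so l_f ∈ {4, 6}; with 0 ≤ l_f ≤ n_f−1 = 5, the allowed l_f values are {4}.
For l_f = 4: m_f ∈ {m_i−1, m_i, m_i+1} ∩ [−4, 4] = {-4, -3} → 2 states.
Total: 2.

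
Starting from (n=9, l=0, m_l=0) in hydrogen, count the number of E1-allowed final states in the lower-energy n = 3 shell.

E1 requires Δl = ±1, so l_f ∈ {-1, 1}; with 0 ≤ l_f ≤ n_f−1 = 2, the allowed l_f values are {1}.
For l_f = 1: m_f ∈ {m_i−1, m_i, m_i+1} ∩ [−1, 1] = {-1, 0, 1} → 3 states.
Total: 3.

3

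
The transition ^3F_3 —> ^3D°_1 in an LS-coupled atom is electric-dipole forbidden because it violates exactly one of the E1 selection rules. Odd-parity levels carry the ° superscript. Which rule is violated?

Initial level: S=1, L=3, J=3, parity even. Final level: S=1, L=2, J=1, parity odd.
Parity must change: even → odd — ✓.
ΔS = 0: S: 1 → 1 — ✓.
ΔL = 0, ±1 (not L=0↔0): L: 3 → 2, ΔL = -1 — ✓.
ΔJ = 0, ±1 (not J=0↔0): J: 3 → 1, ΔJ = -2 — ✗.

the ΔJ = 0, ±1 rule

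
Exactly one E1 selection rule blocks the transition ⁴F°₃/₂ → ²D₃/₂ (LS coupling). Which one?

ΔS = 0: S: 3/2 → 1/2 — fails.
ΔJ = 0, ±1 (not J=0↔0): J: 3/2 → 3/2, ΔJ = +0 — passes.
Parity must change: odd → even — passes.
ΔL = 0, ±1 (not L=0↔0): L: 3 → 2, ΔL = -1 — passes.

the ΔS = 0 rule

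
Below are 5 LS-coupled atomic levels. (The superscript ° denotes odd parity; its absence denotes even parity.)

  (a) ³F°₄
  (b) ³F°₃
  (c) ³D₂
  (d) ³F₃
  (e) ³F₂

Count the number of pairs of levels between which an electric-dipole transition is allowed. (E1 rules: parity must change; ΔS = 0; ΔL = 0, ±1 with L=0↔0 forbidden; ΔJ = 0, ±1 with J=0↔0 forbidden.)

(a)–(b): forbidden (parity).
(a)–(c): forbidden (ΔJ).
(a)–(d): allowed.
(a)–(e): forbidden (ΔJ).
(b)–(c): allowed.
(b)–(d): allowed.
(b)–(e): allowed.
(c)–(d): forbidden (parity).
(c)–(e): forbidden (parity).
(d)–(e): forbidden (parity).
Allowed pairs: 4 of 10.

4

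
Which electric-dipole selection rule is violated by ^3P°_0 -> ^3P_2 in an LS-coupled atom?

ΔJ = 0, ±1 (not J=0↔0): J: 0 → 2, ΔJ = +2 — fails.
ΔS = 0: S: 1 → 1 — passes.
ΔL = 0, ±1 (not L=0↔0): L: 1 → 1, ΔL = +0 — passes.
Parity must change: odd → even — passes.

the ΔJ = 0, ±1 rule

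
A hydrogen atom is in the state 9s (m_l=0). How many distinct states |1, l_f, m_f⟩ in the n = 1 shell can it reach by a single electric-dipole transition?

0

E1 requires l_f ∈ {-1, 1}, but neither lies in [0, 0], so no final state is reachable.
Total: 0.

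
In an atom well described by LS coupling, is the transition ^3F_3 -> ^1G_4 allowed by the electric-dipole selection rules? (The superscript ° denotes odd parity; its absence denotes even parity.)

Reading off the term symbols: S 1→0, L 3→4, J 3→4, parity even→even.
ΔS = 0: S: 1 → 0 — fails.
ΔJ = 0, ±1 (not J=0↔0): J: 3 → 4, ΔJ = +1 — passes.
ΔL = 0, ±1 (not L=0↔0): L: 3 → 4, ΔL = +1 — passes.
Parity must change: even → even — fails.
Rule(s) violated: parity, ΔS.

forbidden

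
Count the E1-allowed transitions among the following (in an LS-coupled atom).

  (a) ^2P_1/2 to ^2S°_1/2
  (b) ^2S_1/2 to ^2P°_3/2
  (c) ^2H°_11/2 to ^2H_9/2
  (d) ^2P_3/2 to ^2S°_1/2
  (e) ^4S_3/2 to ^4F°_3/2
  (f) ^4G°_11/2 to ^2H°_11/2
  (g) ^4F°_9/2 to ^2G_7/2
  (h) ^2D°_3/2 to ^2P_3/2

(a) allowed
(b) allowed
(c) allowed
(d) allowed
(e) forbidden (ΔL fails)
(f) forbidden (parity, ΔS fail)
(g) forbidden (ΔS fails)
(h) allowed
Total allowed: 5 of 8.

5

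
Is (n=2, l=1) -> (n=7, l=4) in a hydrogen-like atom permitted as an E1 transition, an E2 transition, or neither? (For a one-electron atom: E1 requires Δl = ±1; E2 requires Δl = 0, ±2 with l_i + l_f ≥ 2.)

Δl = 4 − 1 = +3; l_i + l_f = 5.
E1 (Δl = ±1): not satisfied.
E2 (Δl = 0,±2, l_i+l_f ≥ 2): not satisfied.

neither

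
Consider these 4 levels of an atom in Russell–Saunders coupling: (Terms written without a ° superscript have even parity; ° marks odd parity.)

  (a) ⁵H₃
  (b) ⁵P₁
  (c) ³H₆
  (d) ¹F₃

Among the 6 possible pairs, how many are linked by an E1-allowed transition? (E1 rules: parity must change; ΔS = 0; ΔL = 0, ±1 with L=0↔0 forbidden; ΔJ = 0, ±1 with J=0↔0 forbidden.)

(a)–(b): forbidden (parity, ΔL, ΔJ).
(a)–(c): forbidden (parity, ΔS, ΔJ).
(a)–(d): forbidden (parity, ΔS, ΔL).
(b)–(c): forbidden (parity, ΔS, ΔL, ΔJ).
(b)–(d): forbidden (parity, ΔS, ΔL, ΔJ).
(c)–(d): forbidden (parity, ΔS, ΔL, ΔJ).
Allowed pairs: 0 of 6.

0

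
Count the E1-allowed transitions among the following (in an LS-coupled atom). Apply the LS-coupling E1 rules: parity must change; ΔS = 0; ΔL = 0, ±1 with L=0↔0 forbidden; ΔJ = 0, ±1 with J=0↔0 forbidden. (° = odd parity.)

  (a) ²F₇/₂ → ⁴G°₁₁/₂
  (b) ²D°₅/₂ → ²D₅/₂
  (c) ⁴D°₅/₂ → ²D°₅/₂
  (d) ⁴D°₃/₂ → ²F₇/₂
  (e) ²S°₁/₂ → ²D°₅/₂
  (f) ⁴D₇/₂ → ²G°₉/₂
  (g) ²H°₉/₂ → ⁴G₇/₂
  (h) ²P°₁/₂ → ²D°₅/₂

(a) forbidden (ΔS, ΔJ fail)
(b) allowed
(c) forbidden (parity, ΔS fail)
(d) forbidden (ΔS, ΔJ fail)
(e) forbidden (parity, ΔL, ΔJ fail)
(f) forbidden (ΔS, ΔL fail)
(g) forbidden (ΔS fails)
(h) forbidden (parity, ΔJ fail)
Total allowed: 1 of 8.

1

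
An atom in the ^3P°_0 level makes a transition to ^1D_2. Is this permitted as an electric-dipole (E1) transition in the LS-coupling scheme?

forbidden

Parity must change: odd → even — passes.
ΔS = 0: S: 1 → 0 — fails.
ΔL = 0, ±1 (not L=0↔0): L: 1 → 2, ΔL = +1 — passes.
ΔJ = 0, ±1 (not J=0↔0): J: 0 → 2, ΔJ = +2 — fails.
Rule(s) violated: ΔS, ΔJ.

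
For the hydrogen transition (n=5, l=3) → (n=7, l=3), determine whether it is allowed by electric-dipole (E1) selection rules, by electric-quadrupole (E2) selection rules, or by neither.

E2

Δl = 3 − 3 = +0; l_i + l_f = 6.
E1 (Δl = ±1): not satisfied.
E2 (Δl = 0,±2, l_i+l_f ≥ 2): satisfied.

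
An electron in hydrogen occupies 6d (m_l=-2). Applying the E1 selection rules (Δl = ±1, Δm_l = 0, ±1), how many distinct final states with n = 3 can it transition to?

1

E1 requires Δl = ±1, so l_f ∈ {1, 3}; with 0 ≤ l_f ≤ n_f−1 = 2, the allowed l_f values are {1}.
For l_f = 1: m_f ∈ {m_i−1, m_i, m_i+1} ∩ [−1, 1] = {-1} → 1 state.
Total: 1.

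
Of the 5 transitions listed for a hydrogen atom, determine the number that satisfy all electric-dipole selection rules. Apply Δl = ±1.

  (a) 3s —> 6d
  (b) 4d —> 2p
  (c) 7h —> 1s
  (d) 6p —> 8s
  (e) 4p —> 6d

3

(a) forbidden — Δl = +2 (E1 requires Δl = ±1)
(b) allowed
(c) forbidden — Δl = -5 (E1 requires Δl = ±1)
(d) allowed
(e) allowed
Total allowed: 3 of 5.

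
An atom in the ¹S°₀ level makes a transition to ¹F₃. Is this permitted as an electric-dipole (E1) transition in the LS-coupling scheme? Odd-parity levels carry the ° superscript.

forbidden

Parity must change: odd → even — ok.
ΔS = 0: S: 0 → 0 — ok.
ΔL = 0, ±1 (not L=0↔0): L: 0 → 3, ΔL = +3 — fails.
ΔJ = 0, ±1 (not J=0↔0): J: 0 → 3, ΔJ = +3 — fails.
Rule(s) violated: ΔL, ΔJ.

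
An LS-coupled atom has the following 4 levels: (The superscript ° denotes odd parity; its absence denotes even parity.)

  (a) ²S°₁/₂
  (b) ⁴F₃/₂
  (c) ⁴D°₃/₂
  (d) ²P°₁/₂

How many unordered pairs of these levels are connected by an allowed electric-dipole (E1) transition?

1

(a)–(b): forbidden (ΔS, ΔL).
(a)–(c): forbidden (parity, ΔS, ΔL).
(a)–(d): forbidden (parity).
(b)–(c): allowed.
(b)–(d): forbidden (ΔS, ΔL).
(c)–(d): forbidden (parity, ΔS).
Allowed pairs: 1 of 6.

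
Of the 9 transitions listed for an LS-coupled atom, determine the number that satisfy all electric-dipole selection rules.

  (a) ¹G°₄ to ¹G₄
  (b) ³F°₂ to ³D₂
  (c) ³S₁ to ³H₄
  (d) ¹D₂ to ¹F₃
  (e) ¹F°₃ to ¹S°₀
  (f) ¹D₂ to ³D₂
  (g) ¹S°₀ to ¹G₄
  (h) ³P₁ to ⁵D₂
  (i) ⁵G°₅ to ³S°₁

2

(a) allowed
(b) allowed
(c) forbidden (parity, ΔL, ΔJ fail)
(d) forbidden (parity fails)
(e) forbidden (parity, ΔL, ΔJ fail)
(f) forbidden (parity, ΔS fail)
(g) forbidden (ΔL, ΔJ fail)
(h) forbidden (parity, ΔS fail)
(i) forbidden (parity, ΔS, ΔL, ΔJ fail)
Total allowed: 2 of 9.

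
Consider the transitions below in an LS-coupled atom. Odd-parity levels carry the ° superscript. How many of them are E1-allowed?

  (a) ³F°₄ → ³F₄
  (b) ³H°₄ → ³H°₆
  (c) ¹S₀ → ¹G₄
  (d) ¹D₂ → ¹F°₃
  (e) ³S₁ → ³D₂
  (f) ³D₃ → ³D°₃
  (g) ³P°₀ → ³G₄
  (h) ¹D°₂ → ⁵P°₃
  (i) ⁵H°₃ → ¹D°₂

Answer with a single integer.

3

(a) allowed
(b) forbidden (parity, ΔJ fail)
(c) forbidden (parity, ΔL, ΔJ fail)
(d) allowed
(e) forbidden (parity, ΔL fail)
(f) allowed
(g) forbidden (ΔL, ΔJ fail)
(h) forbidden (parity, ΔS fail)
(i) forbidden (parity, ΔS, ΔL fail)
Total allowed: 3 of 9.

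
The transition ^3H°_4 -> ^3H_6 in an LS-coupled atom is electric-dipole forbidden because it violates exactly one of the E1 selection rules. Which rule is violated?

the ΔJ = 0, ±1 rule

Reading off the term symbols: S 1→1, L 5→5, J 4→6, parity odd→even.
Parity must change: odd → even — satisfied.
ΔS = 0: S: 1 → 1 — satisfied.
ΔL = 0, ±1 (not L=0↔0): L: 5 → 5, ΔL = +0 — satisfied.
ΔJ = 0, ±1 (not J=0↔0): J: 4 → 6, ΔJ = +2 — violated.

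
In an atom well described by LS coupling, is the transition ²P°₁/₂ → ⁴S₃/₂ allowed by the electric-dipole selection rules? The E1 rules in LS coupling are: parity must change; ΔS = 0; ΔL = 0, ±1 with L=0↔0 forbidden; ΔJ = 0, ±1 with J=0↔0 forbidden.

Initial level: S=1/2, L=1, J=1/2, parity odd. Final level: S=3/2, L=0, J=3/2, parity even.
ΔL = 0, ±1 (not L=0↔0): L: 1 → 0, ΔL = -1 — passes.
Parity must change: odd → even — passes.
ΔS = 0: S: 1/2 → 3/2 — fails.
ΔJ = 0, ±1 (not J=0↔0): J: 1/2 → 3/2, ΔJ = +1 — passes.
Rule(s) violated: ΔS.

forbidden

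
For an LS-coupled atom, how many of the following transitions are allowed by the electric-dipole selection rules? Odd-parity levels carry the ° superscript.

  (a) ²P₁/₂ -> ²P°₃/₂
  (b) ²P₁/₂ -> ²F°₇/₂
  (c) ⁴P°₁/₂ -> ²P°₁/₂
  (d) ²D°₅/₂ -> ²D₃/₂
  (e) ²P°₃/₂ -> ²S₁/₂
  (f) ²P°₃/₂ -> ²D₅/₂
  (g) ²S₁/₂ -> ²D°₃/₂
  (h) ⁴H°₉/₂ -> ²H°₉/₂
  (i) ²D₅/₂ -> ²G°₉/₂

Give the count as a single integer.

(a) allowed
(b) forbidden (ΔL, ΔJ fail)
(c) forbidden (parity, ΔS fail)
(d) allowed
(e) allowed
(f) allowed
(g) forbidden (ΔL fails)
(h) forbidden (parity, ΔS fail)
(i) forbidden (ΔL, ΔJ fail)
Total allowed: 4 of 9.

4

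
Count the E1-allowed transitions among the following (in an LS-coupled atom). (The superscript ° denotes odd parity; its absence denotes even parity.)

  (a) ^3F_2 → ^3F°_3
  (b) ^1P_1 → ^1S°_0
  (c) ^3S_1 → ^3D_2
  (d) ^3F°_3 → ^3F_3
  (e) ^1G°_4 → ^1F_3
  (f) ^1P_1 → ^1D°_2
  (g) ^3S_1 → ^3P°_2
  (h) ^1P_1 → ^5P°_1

(a) allowed
(b) allowed
(c) forbidden (parity, ΔL fail)
(d) allowed
(e) allowed
(f) allowed
(g) allowed
(h) forbidden (ΔS fails)
Total allowed: 6 of 8.

6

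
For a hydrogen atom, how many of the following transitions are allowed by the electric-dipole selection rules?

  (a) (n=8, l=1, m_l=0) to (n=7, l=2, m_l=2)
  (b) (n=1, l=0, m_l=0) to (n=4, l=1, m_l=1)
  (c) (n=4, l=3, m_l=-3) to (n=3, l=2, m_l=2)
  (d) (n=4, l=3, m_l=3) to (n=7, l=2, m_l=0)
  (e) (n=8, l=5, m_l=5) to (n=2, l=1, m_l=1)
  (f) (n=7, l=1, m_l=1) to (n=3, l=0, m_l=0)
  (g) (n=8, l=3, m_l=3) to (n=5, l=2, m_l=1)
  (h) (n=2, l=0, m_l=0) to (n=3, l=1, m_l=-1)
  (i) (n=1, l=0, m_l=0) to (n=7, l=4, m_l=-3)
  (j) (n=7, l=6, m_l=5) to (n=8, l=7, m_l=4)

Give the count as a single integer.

(a) forbidden — Δm_l = +2 (E1 requires Δm_l = 0, ±1)
(b) allowed
(c) forbidden — Δm_l = +5 (E1 requires Δm_l = 0, ±1)
(d) forbidden — Δm_l = -3 (E1 requires Δm_l = 0, ±1)
(e) forbidden — Δl = -4 (E1 requires Δl = ±1); Δm_l = -4 (E1 requires Δm_l = 0, ±1)
(f) allowed
(g) forbidden — Δm_l = -2 (E1 requires Δm_l = 0, ±1)
(h) allowed
(i) forbidden — Δl = +4 (E1 requires Δl = ±1); Δm_l = -3 (E1 requires Δm_l = 0, ±1)
(j) allowed
Total allowed: 4 of 10.

4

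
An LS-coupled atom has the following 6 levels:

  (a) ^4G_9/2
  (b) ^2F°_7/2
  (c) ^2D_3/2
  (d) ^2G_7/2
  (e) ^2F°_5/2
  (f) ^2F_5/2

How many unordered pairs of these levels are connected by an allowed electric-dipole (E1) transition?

5

(a)–(b): forbidden (ΔS).
(a)–(c): forbidden (parity, ΔS, ΔL, ΔJ).
(a)–(d): forbidden (parity, ΔS).
(a)–(e): forbidden (ΔS, ΔJ).
(a)–(f): forbidden (parity, ΔS, ΔJ).
(b)–(c): forbidden (ΔJ).
(b)–(d): allowed.
(b)–(e): forbidden (parity).
(b)–(f): allowed.
(c)–(d): forbidden (parity, ΔL, ΔJ).
(c)–(e): allowed.
(c)–(f): forbidden (parity).
(d)–(e): allowed.
(d)–(f): forbidden (parity).
(e)–(f): allowed.
Allowed pairs: 5 of 15.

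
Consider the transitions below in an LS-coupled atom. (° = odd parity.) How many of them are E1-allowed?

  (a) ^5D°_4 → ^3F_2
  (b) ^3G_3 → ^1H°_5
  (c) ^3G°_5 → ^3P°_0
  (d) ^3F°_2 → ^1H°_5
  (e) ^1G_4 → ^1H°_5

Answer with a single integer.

(a) forbidden (ΔS, ΔJ fail)
(b) forbidden (ΔS, ΔJ fail)
(c) forbidden (parity, ΔL, ΔJ fail)
(d) forbidden (parity, ΔS, ΔL, ΔJ fail)
(e) allowed
Total allowed: 1 of 5.

1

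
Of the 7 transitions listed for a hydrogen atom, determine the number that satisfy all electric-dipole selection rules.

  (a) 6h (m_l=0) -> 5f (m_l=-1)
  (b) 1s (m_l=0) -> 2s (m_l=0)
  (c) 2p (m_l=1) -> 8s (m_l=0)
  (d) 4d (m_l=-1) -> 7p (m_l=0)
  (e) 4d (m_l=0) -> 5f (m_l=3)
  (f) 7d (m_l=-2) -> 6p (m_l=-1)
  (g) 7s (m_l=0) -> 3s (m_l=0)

(a) forbidden — Δl = -2 (E1 requires Δl = ±1)
(b) forbidden — Δl = +0 (E1 requires Δl = ±1)
(c) allowed
(d) allowed
(e) forbidden — Δm_l = +3 (E1 requires Δm_l = 0, ±1)
(f) allowed
(g) forbidden — Δl = +0 (E1 requires Δl = ±1)
Total allowed: 3 of 7.

3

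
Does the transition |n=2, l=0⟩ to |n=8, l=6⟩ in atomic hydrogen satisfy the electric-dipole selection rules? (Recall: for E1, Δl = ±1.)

Initial l = 0, final l = 6, so Δl = +6. E1 requires Δl = ±1: ✗.
The transition is electric-dipole forbidden.

forbidden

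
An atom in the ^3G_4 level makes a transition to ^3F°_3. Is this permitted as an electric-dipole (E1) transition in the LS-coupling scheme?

allowed

Parity must change: even → odd — ok.
ΔS = 0: S: 1 → 1 — ok.
ΔL = 0, ±1 (not L=0↔0): L: 4 → 3, ΔL = -1 — ok.
ΔJ = 0, ±1 (not J=0↔0): J: 4 → 3, ΔJ = -1 — ok.
All four E1 rules are satisfied.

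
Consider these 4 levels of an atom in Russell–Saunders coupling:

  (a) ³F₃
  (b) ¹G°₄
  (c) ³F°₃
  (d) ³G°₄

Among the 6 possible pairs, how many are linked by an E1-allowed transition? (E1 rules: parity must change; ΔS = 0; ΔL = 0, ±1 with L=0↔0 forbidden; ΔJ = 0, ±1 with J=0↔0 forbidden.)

2

(a)–(b): forbidden (ΔS).
(a)–(c): allowed.
(a)–(d): allowed.
(b)–(c): forbidden (parity, ΔS).
(b)–(d): forbidden (parity, ΔS).
(c)–(d): forbidden (parity).
Allowed pairs: 2 of 6.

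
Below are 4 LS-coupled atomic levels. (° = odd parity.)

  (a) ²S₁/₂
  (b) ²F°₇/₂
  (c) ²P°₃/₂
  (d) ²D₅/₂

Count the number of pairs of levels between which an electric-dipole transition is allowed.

(a)–(b): forbidden (ΔL, ΔJ).
(a)–(c): allowed.
(a)–(d): forbidden (parity, ΔL, ΔJ).
(b)–(c): forbidden (parity, ΔL, ΔJ).
(b)–(d): allowed.
(c)–(d): allowed.
Allowed pairs: 3 of 6.

3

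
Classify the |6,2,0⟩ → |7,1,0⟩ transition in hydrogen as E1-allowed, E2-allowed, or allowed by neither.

E1

Δl = 1 − 2 = -1; l_i + l_f = 3.
Δm_l = +0.
E1 (Δl = ±1, |Δm_l| ≤ 1): satisfied.
E2 (Δl = 0,±2, l_i+l_f ≥ 2, |Δm_l| ≤ 2): not satisfied.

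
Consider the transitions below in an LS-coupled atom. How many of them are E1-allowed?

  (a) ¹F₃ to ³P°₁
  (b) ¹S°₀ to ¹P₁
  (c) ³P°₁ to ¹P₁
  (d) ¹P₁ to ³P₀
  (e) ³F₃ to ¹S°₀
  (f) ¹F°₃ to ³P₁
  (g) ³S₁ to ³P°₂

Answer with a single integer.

2

(a) forbidden (ΔS, ΔL, ΔJ fail)
(b) allowed
(c) forbidden (ΔS fails)
(d) forbidden (parity, ΔS fail)
(e) forbidden (ΔS, ΔL, ΔJ fail)
(f) forbidden (ΔS, ΔL, ΔJ fail)
(g) allowed
Total allowed: 2 of 7.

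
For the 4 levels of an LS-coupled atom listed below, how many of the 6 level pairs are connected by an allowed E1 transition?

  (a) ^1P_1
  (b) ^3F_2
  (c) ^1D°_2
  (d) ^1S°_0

2

(a)–(b): forbidden (parity, ΔS, ΔL).
(a)–(c): allowed.
(a)–(d): allowed.
(b)–(c): forbidden (ΔS).
(b)–(d): forbidden (ΔS, ΔL, ΔJ).
(c)–(d): forbidden (parity, ΔL, ΔJ).
Allowed pairs: 2 of 6.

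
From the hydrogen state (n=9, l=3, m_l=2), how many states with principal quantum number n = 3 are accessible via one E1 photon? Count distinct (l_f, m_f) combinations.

2

E1 requires Δl = ±1, so l_f ∈ {2, 4}; with 0 ≤ l_f ≤ n_f−1 = 2, the allowed l_f values are {2}.
For l_f = 2: m_f ∈ {m_i−1, m_i, m_i+1} ∩ [−2, 2] = {1, 2} → 2 states.
Total: 2.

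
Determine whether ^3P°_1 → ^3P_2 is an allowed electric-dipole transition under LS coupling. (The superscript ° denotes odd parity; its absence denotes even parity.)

allowed

ΔS = 0: S: 1 → 1 — passes.
ΔJ = 0, ±1 (not J=0↔0): J: 1 → 2, ΔJ = +1 — passes.
ΔL = 0, ±1 (not L=0↔0): L: 1 → 1, ΔL = +0 — passes.
Parity must change: odd → even — passes.
All four E1 rules are satisfied.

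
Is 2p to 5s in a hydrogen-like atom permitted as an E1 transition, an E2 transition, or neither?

Δl = 0 − 1 = -1; l_i + l_f = 1.
E1 (Δl = ±1): satisfied.
E2 (Δl = 0,±2, l_i+l_f ≥ 2): not satisfied.

E1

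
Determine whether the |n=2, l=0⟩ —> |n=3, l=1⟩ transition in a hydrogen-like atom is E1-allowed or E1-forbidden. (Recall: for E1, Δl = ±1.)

Δl = 1 − 0 = +1; the E1 rule Δl = ±1 is passes.
All E1 selection rules are satisfied.

allowed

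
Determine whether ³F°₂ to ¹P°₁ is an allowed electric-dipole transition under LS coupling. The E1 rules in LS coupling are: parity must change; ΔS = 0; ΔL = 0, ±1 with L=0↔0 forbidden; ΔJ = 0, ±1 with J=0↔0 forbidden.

Parity must change: odd → odd — ✗.
ΔS = 0: S: 1 → 0 — ✗.
ΔL = 0, ±1 (not L=0↔0): L: 3 → 1, ΔL = -2 — ✗.
ΔJ = 0, ±1 (not J=0↔0): J: 2 → 1, ΔJ = -1 — ✓.
Rule(s) violated: parity, ΔS, ΔL.

forbidden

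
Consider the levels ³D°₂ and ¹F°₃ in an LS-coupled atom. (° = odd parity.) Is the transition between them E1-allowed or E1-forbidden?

Parity must change: odd → odd — violated.
ΔL = 0, ±1 (not L=0↔0): L: 2 → 3, ΔL = +1 — satisfied.
ΔS = 0: S: 1 → 0 — violated.
ΔJ = 0, ±1 (not J=0↔0): J: 2 → 3, ΔJ = +1 — satisfied.
Rule(s) violated: parity, ΔS.

forbidden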